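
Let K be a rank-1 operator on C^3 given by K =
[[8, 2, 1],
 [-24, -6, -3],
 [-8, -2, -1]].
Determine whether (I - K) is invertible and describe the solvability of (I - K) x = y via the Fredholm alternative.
(I - K) is singular (det(I - K) = 0, i.e. 1 ∈ sigma(K)). (I - K) x = y is solvable iff y ⊥ ker((I - K)^*) = span{(8, 2, 1)}, i.e. iff 8y_1 + 2y_2 + y_3 = 0. When solvable, the solutions are x = y + c·(1, -3, -1), c arbitrary (ker(I - K) = span{(1, -3, -1)}, dimension 1).

K has rank 1, so it is an outer product K = u v^T: every row of K is a multiple of one row vector. Reading off the entries, u = (1, -3, -1) and v = (8, 2, 1) (row i of K equals u_i·v^T). A rank-one matrix u v^T satisfies K u = u (v·u) and kills the (2)-dimensional subspace v^⊥, so its characteristic polynomial is lambda^2 (lambda - v·u) with v·u = tr K = 1. Hence the eigenvalues of I - K are 1 (multiplicity 2) and 1 - (1) = 0, so det(I - K) = 0. (Direct check: I - K =
[[-7, -2, -1],
 [24, 7, 3],
 [8, 2, 2]]
has determinant 0.) So 1 is an eigenvalue of K and (I - K) is not invertible. The finite-dimensional Fredholm alternative says: either (I - K) is invertible, or ker(I - K) ≠ {0} and then range(I - K) = ker((I - K)^*)^⊥, with dim ker(I - K) = dim ker((I - K)^*). We are in the second case, so we need both kernels. Kernel of I - K: (I - K) u = u - u (v·u) = u - u = 0, so ker(I - K) = span{u} = span{(1, -3, -1)} (it is exactly 1-dimensional because rank(I - K) = 2). Kernel of the adjoint: K is real, so (I - K)^* = I - K^T = I - v u^T, and (I - v u^T) v = v - v (u·v) = 0; hence ker((I - K)^*) = span{v} = span{(8, 2, 1)}. Therefore (I - K) x = y is solvable iff <y, v> = 0, i.e. iff 8y_1 + 2y_2 + y_3 = 0. When this holds, K y = u (v·y) = 0, so (I - K) y = y and x = y is a particular solution; the full solution set is the line x = y + c·u = y + c·(1, -3, -1), c ∈ C.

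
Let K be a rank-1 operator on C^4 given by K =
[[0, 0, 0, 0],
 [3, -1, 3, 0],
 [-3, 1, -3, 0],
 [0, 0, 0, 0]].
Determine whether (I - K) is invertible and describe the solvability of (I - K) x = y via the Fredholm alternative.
(I - K) is invertible (det(I - K) = 5 ≠ 0), so for every y in C^4 the equation (I - K) x = y has a unique solution.

K has rank 1, so it is an outer product K = u v^T: every row of K is a multiple of one row vector. Reading off the entries, u = (0, -1, 1, 0) and v = (-3, 1, -3, 0) (row i of K equals u_i·v^T). A rank-one matrix u v^T satisfies K u = u (v·u) and kills the (3)-dimensional subspace v^⊥, so its characteristic polynomial is lambda^3 (lambda - v·u) with v·u = tr K = -4. Hence the eigenvalues of I - K are 1 (multiplicity 3) and 1 - (-4) = 5, so det(I - K) = 5. (Direct check: I - K =
[[1, 0, 0, 0],
 [-3, 2, -3, 0],
 [3, -1, 4, 0],
 [0, 0, 0, 1]]
has determinant 5.) The finite-dimensional Fredholm alternative says: either (I - K) is invertible, or ker(I - K) ≠ {0} and then range(I - K) = ker((I - K)^*)^⊥, with dim ker(I - K) = dim ker((I - K)^*). Since det(I - K) ≠ 0, 1 is not an eigenvalue of K and ker(I - K) = {0}, so we are in the first case: for every y there is a unique x = (I - K)^(-1) y. Explicitly, by the Sherman–Morrison formula, (I - u v^T)^(-1) = I + u v^T/(1 - v·u), i.e. (I - K)^(-1) = I + K/(5).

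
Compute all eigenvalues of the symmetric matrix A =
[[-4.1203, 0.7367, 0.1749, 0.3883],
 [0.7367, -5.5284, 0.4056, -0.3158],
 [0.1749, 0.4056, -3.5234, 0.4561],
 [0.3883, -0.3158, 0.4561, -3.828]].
sigma(A) ≈ {-6, -4, -3} (-4 with multiplicity 2)

A is real symmetric, so its spectrum consists of real eigenvalues. Expanding the characteristic polynomial of the displayed matrix gives
  det(λ I - A) = p(λ) = λ^4 + (17)λ^3 + (106.0013)λ^2 + (288.0058)λ + (288.0083).
Solving p(λ) = 0 yields eigenvalues ≈ -6, -4, -4, -3. (A is shown rounded to 4 decimals, so these recover the underlying integer eigenvalues to within that precision.)
Verification: the trace of A = -17 equals the sum of eigenvalues -17, and det(A) ≈ 288.0083 matches the eigenvalue product 288.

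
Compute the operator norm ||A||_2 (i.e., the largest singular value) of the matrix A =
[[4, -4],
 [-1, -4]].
||A||_2 = sqrt((49 + sqrt(801))/2) ≈ 6.217 (= sqrt(largest eigenvalue of A^T A))

||A||_2 = sigma_max(A) = sqrt(lambda_max(A^T A)). Form the symmetric matrix M = A^T A =
[[17, -12],
 [-12, 32]].
Its characteristic polynomial (trace, determinant of M give the coefficients) is
  p(λ) = det(λ I - M) = λ^2 - 49λ + 400.
For λ^2 - 49λ + 400 the discriminant is 801. It is nonnegative but not a perfect square, so the roots are real and irrational: λ = (49 ± sqrt(801))/2 ≈ 38.651, 10.349.
So the eigenvalues of A^T A are ≈ 10.349, 38.651 (all ≥ 0, as they must be for A^T A). The largest is λ_max = (49 + sqrt(801))/2 ≈ 38.651, hence ||A||_2 = sqrt(λ_max) = sqrt((49 + sqrt(801))/2) ≈ 6.217.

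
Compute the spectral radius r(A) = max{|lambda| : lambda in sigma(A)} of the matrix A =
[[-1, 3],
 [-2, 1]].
r(A) = sqrt(5) ≈ 2.2361

The eigenvalues of A are the roots of its characteristic polynomial. With M = A (coefficients from the trace and determinant):
  p(λ) = det(λ I - M) = λ^2 + 5.
For λ^2 + 5 the discriminant is -20. It is negative, so the roots are the complex-conjugate pair λ = 0 ± (sqrt(20)/2) i ≈ 0 ± 2.2361i. For a conjugate pair the product of the roots equals the constant term, so |λ|^2 = 5 and |λ| = sqrt(5) ≈ 2.2361.
Thus the eigenvalues (to 4 decimals) are 0 ± 2.2361i (modulus 2.2361). The spectral radius is the largest modulus: r(A) = sqrt(5) ≈ 2.2361. (Cross-check: r(A) ≤ ||A||_2 ≈ 3.618; equality holds whenever A is normal, though it can also hold for some non-normal A.)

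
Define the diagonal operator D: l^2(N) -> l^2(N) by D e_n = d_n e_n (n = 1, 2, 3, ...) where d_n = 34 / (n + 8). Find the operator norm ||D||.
||D|| = 34/9 (attained at n = 1)

For D diagonal, ||D|| = sup_n |d_n| = sup_n 34/(n + 8). This is positive and strictly decreasing in n, so the supremum is attained at n = 1: d_1 = 34/(1 + 8) = 34/9. Hence ||D|| = 34/9.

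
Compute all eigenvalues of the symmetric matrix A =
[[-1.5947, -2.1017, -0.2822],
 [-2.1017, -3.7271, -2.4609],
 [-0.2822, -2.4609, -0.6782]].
sigma(A) ≈ {-6, -1, 1}

A is real symmetric, so its spectrum consists of real eigenvalues. Expanding the characteristic polynomial of the displayed matrix gives
  det(λ I - A) = p(λ) = λ^3 + (6)λ^2 + (-1)λ + (-6).
Solving p(λ) = 0 yields eigenvalues ≈ -6, -1, 1. (A is shown rounded to 4 decimals, so these recover the underlying integer eigenvalues to within that precision.)
Verification: the trace of A = -6 equals the sum of eigenvalues -6, and det(A) ≈ 6.0000 matches the eigenvalue product 6.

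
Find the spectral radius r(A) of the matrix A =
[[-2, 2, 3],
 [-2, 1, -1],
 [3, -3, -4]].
r(A) ≈ 5.976

The eigenvalues of A are the roots of its characteristic polynomial. With M = A (coefficients from the trace, the sum of principal 2x2 minors, and det A):
  p(λ) = det(λ I - M) = λ^3 + 5λ^2 - 6λ - 1.
No integer candidate from the rational root theorem (±divisors of 1) is a root, so the roots are irrational. The cubic discriminant is Δ = 2777 > 0, so there are three distinct real roots. p(-6) = -1 and p(-5) = 29 have opposite signs, so a root lies in (-6, -5); Newton's method refines it to λ ≈ -5.976. p(-1) = 9 and p(0) = -1 have opposite signs, so a root lies in (-1, 0); Newton's method refines it to λ ≈ -0.1488. p(1) = -1 and p(2) = 15 have opposite signs, so a root lies in (1, 2); Newton's method refines it to λ ≈ 1.1248. Check (Vieta): the three roots sum to -5, matching tr M = -5.
Thus the eigenvalues (to 4 decimals) are -5.976 (modulus 5.976); -0.1488 (modulus 0.1488); 1.1248 (modulus 1.1248). The spectral radius is the largest modulus: r(A) ≈ 5.976. (Cross-check: r(A) ≤ ||A||_2 ≈ 7.1903; equality holds whenever A is normal, though it can also hold for some non-normal A.)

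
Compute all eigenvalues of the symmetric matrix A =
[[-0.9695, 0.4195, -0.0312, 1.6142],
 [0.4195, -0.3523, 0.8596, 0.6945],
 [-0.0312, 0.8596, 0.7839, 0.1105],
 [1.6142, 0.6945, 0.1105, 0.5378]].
sigma(A) ≈ {-2, -1, 1, 2}

A is real symmetric, so its spectrum consists of real eigenvalues. Expanding the characteristic polynomial of the displayed matrix gives
  det(λ I - A) = p(λ) = λ^4 + (0)λ^3 + (-5)λ^2 + (0)λ + (4).
Solving p(λ) = 0 yields eigenvalues ≈ -2, -1, 1, 2. (A is shown rounded to 4 decimals, so these recover the underlying integer eigenvalues to within that precision.)
Verification: the trace of A = 0 equals the sum of eigenvalues 0, and det(A) ≈ 3.9999 matches the eigenvalue product 4.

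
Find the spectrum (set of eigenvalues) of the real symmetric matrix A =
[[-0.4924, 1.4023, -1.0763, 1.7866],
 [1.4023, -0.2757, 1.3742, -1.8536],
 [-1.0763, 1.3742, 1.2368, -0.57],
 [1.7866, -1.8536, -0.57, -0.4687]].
sigma(A) ≈ {-4, 0, 1, 3}

A is real symmetric, so its spectrum consists of real eigenvalues. Expanding the characteristic polynomial of the displayed matrix gives
  det(λ I - A) = p(λ) = λ^4 + (0)λ^3 + (-13)λ^2 + (12)λ + (0).
Solving p(λ) = 0 yields eigenvalues ≈ -4, 0, 1, 3. (A is shown rounded to 4 decimals, so these recover the underlying integer eigenvalues to within that precision.)
Verification: the trace of A = 0 equals the sum of eigenvalues 0, and det(A) ≈ 0.0000 matches the eigenvalue product 0.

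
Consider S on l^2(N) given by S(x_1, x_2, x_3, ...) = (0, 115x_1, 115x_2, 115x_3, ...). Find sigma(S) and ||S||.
sigma(S) = closed disk {z in C : |z| ≤ 115}; ||S|| = 115

Note S = 115·U where U is the unit right shift (U x)_k = x_{k-1} (with x_0 := 0); so ||S|| = 115||U|| and sigma(S) = 115·sigma(U). ||S x||^2 = sum_{k≥1} |115x_k|^2 = 13225||x||^2, so ||S|| = 115 and sigma(S) ⊂ {|z| ≤ 115}. For any |lambda| < 115, the equation (S - lambda I) x = 0 forces x_1 = 0, then 115x_k = lambda x_{k+1} ⇒ x = 0, so S has no eigenvalues. But (S - lambda I) is not surjective for |lambda| < 115: solving (S - lambda I) x = e_1 would require x_n proportional to (lambda/115)^(-n), which is not in l^2. So every |lambda| < 115 lies in the residual spectrum. The boundary |lambda| = 115 is in the approximate point spectrum (the spectrum is closed). Hence sigma(S) is the closed disk of radius 115.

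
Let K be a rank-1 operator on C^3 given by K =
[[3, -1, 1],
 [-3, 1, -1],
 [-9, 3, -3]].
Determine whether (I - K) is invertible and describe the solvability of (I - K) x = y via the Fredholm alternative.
(I - K) is singular (det(I - K) = 0, i.e. 1 ∈ sigma(K)). (I - K) x = y is solvable iff y ⊥ ker((I - K)^*) = span{(3, -1, 1)}, i.e. iff 3y_1 - y_2 + y_3 = 0. When solvable, the solutions are x = y + c·(1, -1, -3), c arbitrary (ker(I - K) = span{(1, -1, -3)}, dimension 1).

K has rank 1, so it is an outer product K = u v^T: every row of K is a multiple of one row vector. Reading off the entries, u = (1, -1, -3) and v = (3, -1, 1) (row i of K equals u_i·v^T). A rank-one matrix u v^T satisfies K u = u (v·u) and kills the (2)-dimensional subspace v^⊥, so its characteristic polynomial is lambda^2 (lambda - v·u) with v·u = tr K = 1. Hence the eigenvalues of I - K are 1 (multiplicity 2) and 1 - (1) = 0, so det(I - K) = 0. (Direct check: I - K =
[[-2, 1, -1],
 [3, 0, 1],
 [9, -3, 4]]
has determinant 0.) So 1 is an eigenvalue of K and (I - K) is not invertible. The finite-dimensional Fredholm alternative says: either (I - K) is invertible, or ker(I - K) ≠ {0} and then range(I - K) = ker((I - K)^*)^⊥, with dim ker(I - K) = dim ker((I - K)^*). We are in the second case, so we need both kernels. Kernel of I - K: (I - K) u = u - u (v·u) = u - u = 0, so ker(I - K) = span{u} = span{(1, -1, -3)} (it is exactly 1-dimensional because rank(I - K) = 2). Kernel of the adjoint: K is real, so (I - K)^* = I - K^T = I - v u^T, and (I - v u^T) v = v - v (u·v) = 0; hence ker((I - K)^*) = span{v} = span{(3, -1, 1)}. Therefore (I - K) x = y is solvable iff <y, v> = 0, i.e. iff 3y_1 - y_2 + y_3 = 0. When this holds, K y = u (v·y) = 0, so (I - K) y = y and x = y is a particular solution; the full solution set is the line x = y + c·u = y + c·(1, -1, -3), c ∈ C.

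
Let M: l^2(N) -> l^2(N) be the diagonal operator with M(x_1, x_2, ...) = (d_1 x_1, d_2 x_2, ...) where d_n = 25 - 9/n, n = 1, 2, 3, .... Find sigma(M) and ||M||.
sigma(M) = {25 - 9/n : n ≥ 1} ∪ {25}; ||M|| = 25

A bounded diagonal operator on l^2 with diagonal entries d_n has spectrum equal to the closure of {d_n : n ≥ 1}: every d_n is an eigenvalue (with eigenvector e_n), so {d_n} ⊂ sigma(M); the spectrum is closed, so its closure is too; and for lambda not in the closure, (M - lambda I) has bounded inverse (the diagonal entries 1/(d_n - lambda) are bounded). For our sequence d_n = 25 - 9/n, n = 1, 2, 3, ...:
  - {d_n} = {25 - 9/n : n ≥ 1}; the only limit point is 25
  - closure = {25 - 9/n : n ≥ 1} ∪ {25}
For the norm: a diagonal operator has ||M|| = sup_n |d_n|. Here d_n = 25 - 9/n increases monotonically from d_1 = 16 toward 25, with all terms in [16, 25); so sup_n |d_n| = 25 (the supremum is the limit, not attained). So ||M|| = 25.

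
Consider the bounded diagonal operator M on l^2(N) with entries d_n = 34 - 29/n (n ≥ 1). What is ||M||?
||M|| = 34

For a diagonal operator on l^2 with entries d_n, ||M|| = sup_n |d_n|. Here d_1 = 5, d_2 = 39/2, ..., and d_n = 34 - 29/n increases monotonically toward 34. All terms lie in [5, 34), so |d_n| = d_n and the supremum is the limit 34, which is not attained by any individual d_n. Hence ||M|| = 34.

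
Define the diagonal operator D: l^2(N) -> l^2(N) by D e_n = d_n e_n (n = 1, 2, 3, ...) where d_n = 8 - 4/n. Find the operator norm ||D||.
||D|| = 8

For a diagonal operator on l^2 with entries d_n, ||D|| = sup_n |d_n|. Here d_1 = 4, d_2 = 6, ..., and d_n = 8 - 4/n increases monotonically toward 8. All terms lie in [4, 8), so |d_n| = d_n and the supremum is the limit 8, which is not attained by any individual d_n. Hence ||D|| = 8.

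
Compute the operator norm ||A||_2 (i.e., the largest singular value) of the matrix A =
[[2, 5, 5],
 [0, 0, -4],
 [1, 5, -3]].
||A||_2 ≈ 8.0114 (= sqrt(largest eigenvalue of A^T A))

||A||_2 = sigma_max(A) = sqrt(lambda_max(A^T A)). Form the symmetric matrix M = A^T A =
[[5, 15, 7],
 [15, 50, 10],
 [7, 10, 50]].
Its characteristic polynomial (trace, sum of principal 2x2 minors, determinant of M give the coefficients) is
  p(λ) = det(λ I - M) = λ^3 - 105λ^2 + 2626λ - 400.
No integer candidate from the rational root theorem (±divisors of 400) is a root, so the roots are irrational. The cubic discriminant is Δ = 3721487396 > 0, so there are three distinct real roots. p(0) = -400 and p(1) = 2122 have opposite signs, so a root lies in (0, 1); Newton's method refines it to λ ≈ 0.1533. p(40) = 640 and p(41) = -318 have opposite signs, so a root lies in (40, 41); Newton's method refines it to λ ≈ 40.6642. p(64) = -272 and p(65) = 1290 have opposite signs, so a root lies in (64, 65); Newton's method refines it to λ ≈ 64.1826. Check (Vieta): the three roots sum to 105, matching tr M = 105.
So the eigenvalues of A^T A are ≈ 0.1533, 40.6642, 64.1826 (all ≥ 0, as they must be for A^T A). The largest is λ_max ≈ 64.1826, hence ||A||_2 = sqrt(λ_max) ≈ 8.0114.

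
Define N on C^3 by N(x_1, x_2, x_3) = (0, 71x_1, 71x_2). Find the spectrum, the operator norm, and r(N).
sigma(N) = {0}; ||N|| = 71; r(N) = 0. (N is nilpotent with N^3 = 0.)

On C^3, N is a strictly lower-triangular matrix with 71 on the subdiagonal and zeros elsewhere, so its characteristic polynomial is lambda^3 and every eigenvalue is 0: sigma(N) = {0}. For the operator norm, N e_i = 71e_{i+1} for i = 1, ..., 2 and N e_3 = 0, so the singular values of N are 71 (with multiplicity 2) and 0; hence ||N|| = 71. The spectral radius r(N) = max|lambda| = 0. Note ||N|| > r(N) — characteristic of non-normal nilpotent operators. Indeed N^3 = 0.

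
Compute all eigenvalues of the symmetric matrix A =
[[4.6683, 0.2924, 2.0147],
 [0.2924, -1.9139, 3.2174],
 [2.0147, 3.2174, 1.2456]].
sigma(A) ≈ {-4, 2, 6}

A is real symmetric, so its spectrum consists of real eigenvalues. Expanding the characteristic polynomial of the displayed matrix gives
  det(λ I - A) = p(λ) = λ^3 + (-4)λ^2 + (-20)λ + (48).
Solving p(λ) = 0 yields eigenvalues ≈ -4, 2, 6. (A is shown rounded to 4 decimals, so these recover the underlying integer eigenvalues to within that precision.)
Verification: the trace of A = 4 equals the sum of eigenvalues 4, and det(A) ≈ -48.0009 matches the eigenvalue product -48.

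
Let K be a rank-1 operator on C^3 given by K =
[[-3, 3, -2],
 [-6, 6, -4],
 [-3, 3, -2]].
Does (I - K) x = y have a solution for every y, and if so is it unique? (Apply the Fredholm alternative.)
(I - K) is singular (det(I - K) = 0, i.e. 1 ∈ sigma(K)). (I - K) x = y is solvable iff y ⊥ ker((I - K)^*) = span{(-3, 3, -2)}, i.e. iff -3y_1 + 3y_2 - 2y_3 = 0. When solvable, the solutions are x = y + c·(1, 2, 1), c arbitrary (ker(I - K) = span{(1, 2, 1)}, dimension 1).

K has rank 1, so it is an outer product K = u v^T: every row of K is a multiple of one row vector. Reading off the entries, u = (1, 2, 1) and v = (-3, 3, -2) (row i of K equals u_i·v^T). A rank-one matrix u v^T satisfies K u = u (v·u) and kills the (2)-dimensional subspace v^⊥, so its characteristic polynomial is lambda^2 (lambda - v·u) with v·u = tr K = 1. Hence the eigenvalues of I - K are 1 (multiplicity 2) and 1 - (1) = 0, so det(I - K) = 0. (Direct check: I - K =
[[4, -3, 2],
 [6, -5, 4],
 [3, -3, 3]]
has determinant 0.) So 1 is an eigenvalue of K and (I - K) is not invertible. The finite-dimensional Fredholm alternative says: either (I - K) is invertible, or ker(I - K) ≠ {0} and then range(I - K) = ker((I - K)^*)^⊥, with dim ker(I - K) = dim ker((I - K)^*). We are in the second case, so we need both kernels. Kernel of I - K: (I - K) u = u - u (v·u) = u - u = 0, so ker(I - K) = span{u} = span{(1, 2, 1)} (it is exactly 1-dimensional because rank(I - K) = 2). Kernel of the adjoint: K is real, so (I - K)^* = I - K^T = I - v u^T, and (I - v u^T) v = v - v (u·v) = 0; hence ker((I - K)^*) = span{v} = span{(-3, 3, -2)}. Therefore (I - K) x = y is solvable iff <y, v> = 0, i.e. iff -3y_1 + 3y_2 - 2y_3 = 0. When this holds, K y = u (v·y) = 0, so (I - K) y = y and x = y is a particular solution; the full solution set is the line x = y + c·u = y + c·(1, 2, 1), c ∈ C.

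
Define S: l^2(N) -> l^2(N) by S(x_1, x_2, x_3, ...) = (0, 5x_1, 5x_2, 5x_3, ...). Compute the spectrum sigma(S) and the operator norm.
sigma(S) = closed disk {z in C : |z| ≤ 5}; ||S|| = 5

Note S = 5·U where U is the unit right shift (U x)_k = x_{k-1} (with x_0 := 0); so ||S|| = 5||U|| and sigma(S) = 5·sigma(U). ||S x||^2 = sum_{k≥1} |5x_k|^2 = 25||x||^2, so ||S|| = 5 and sigma(S) ⊂ {|z| ≤ 5}. For any |lambda| < 5, the equation (S - lambda I) x = 0 forces x_1 = 0, then 5x_k = lambda x_{k+1} ⇒ x = 0, so S has no eigenvalues. But (S - lambda I) is not surjective for |lambda| < 5: solving (S - lambda I) x = e_1 would require x_n proportional to (lambda/5)^(-n), which is not in l^2. So every |lambda| < 5 lies in the residual spectrum. The boundary |lambda| = 5 is in the approximate point spectrum (the spectrum is closed). Hence sigma(S) is the closed disk of radius 5.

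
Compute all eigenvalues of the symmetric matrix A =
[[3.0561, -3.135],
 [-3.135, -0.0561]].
sigma(A) ≈ {-2, 5}

A is real symmetric, so its spectrum consists of real eigenvalues. Expanding the characteristic polynomial of the displayed matrix gives
  det(λ I - A) = p(λ) = λ^2 + (-3)λ + (-10).
Solving p(λ) = 0 yields eigenvalues ≈ -2, 5. (A is shown rounded to 4 decimals, so these recover the underlying integer eigenvalues to within that precision.)
Verification: the trace of A = 3 equals the sum of eigenvalues 3, and det(A) ≈ -9.9997 matches the eigenvalue product -10.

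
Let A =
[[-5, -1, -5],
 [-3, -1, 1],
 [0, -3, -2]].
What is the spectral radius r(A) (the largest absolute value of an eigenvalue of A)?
r(A) ≈ 6.8811

The eigenvalues of A are the roots of its characteristic polynomial. With M = A (coefficients from the trace, the sum of principal 2x2 minors, and det A):
  p(λ) = det(λ I - M) = λ^3 + 8λ^2 + 17λ + 64.
No integer candidate from the rational root theorem (±divisors of 64) is a root, so the roots are irrational. The cubic discriminant is Δ = -86148 < 0, so there is one real root and a complex-conjugate pair. p(-7) = -6 and p(-6) = 34 have opposite signs, so a root lies in (-7, -6); Newton's method refines it to λ ≈ -6.8811. Dividing out (λ - (-6.8811)) leaves approximately λ^2 + 1.1189λ + 9.3008. For λ^2 + 1.1189λ + 9.3008 the discriminant is -35.9514. It is negative, so the remaining roots are the complex-conjugate pair λ ≈ -0.5594 ± 2.998i. Their product equals the constant term, so |λ|^2 ≈ 9.3008 and |λ| ≈ 3.0497.
Thus the eigenvalues (to 4 decimals) are -6.8811 (modulus 6.8811); -0.5594 ± 2.998i (modulus 3.0497). The spectral radius is the largest modulus: r(A) ≈ 6.8811. (Cross-check: r(A) ≤ ||A||_2 ≈ 7.5852; equality holds whenever A is normal, though it can also hold for some non-normal A.)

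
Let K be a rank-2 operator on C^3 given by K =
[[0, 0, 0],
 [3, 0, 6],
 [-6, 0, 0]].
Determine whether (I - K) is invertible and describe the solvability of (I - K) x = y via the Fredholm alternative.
(I - K) is invertible (det(I - K) = 1 ≠ 0), so for every y in C^3 the equation (I - K) x = y has a unique solution.

K has rank 2 and factors as K = U V^T = u1 v1^T + u2 v2^T with u1 = (0, -3, 3), v1 = (-2, 0, 0), u2 = (0, 3, 0), v2 = (-1, 0, 2) (multiplying out reproduces the displayed K). The nonzero eigenvalues of U V^T coincide with those of the 2 x 2 matrix G = V^T U = [[v1·u1, v1·u2], [v2·u1, v2·u2]] = [[0, 0], [6, 0]], and by the Sylvester determinant identity det(I_3 - U V^T) = det(I_2 - V^T U) = det([[1, 0], [-6, 1]]) = (1)(1) - (0)(-6) = 1. (Direct check: I - K =
[[1, 0, 0],
 [-3, 1, -6],
 [6, 0, 1]]
has determinant 1.) The finite-dimensional Fredholm alternative says: either (I - K) is invertible, or ker(I - K) ≠ {0} and then range(I - K) = ker((I - K)^*)^⊥, with dim ker(I - K) = dim ker((I - K)^*). Since det(I - K) ≠ 0, 1 is not an eigenvalue of K and ker(I - K) = {0}, so we are in the first case: for every y there is a unique x = (I - K)^(-1) y. (Explicitly, by the Woodbury identity, (I - U V^T)^(-1) = I + U (I_2 - G)^(-1) V^T.)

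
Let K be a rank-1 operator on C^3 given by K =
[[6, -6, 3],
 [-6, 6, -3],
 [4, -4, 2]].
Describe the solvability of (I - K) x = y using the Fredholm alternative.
(I - K) is invertible (det(I - K) = -13 ≠ 0), so for every y in C^3 the equation (I - K) x = y has a unique solution.

K has rank 1, so it is an outer product K = u v^T: every row of K is a multiple of one row vector. Reading off the entries, u = (3, -3, 2) and v = (2, -2, 1) (row i of K equals u_i·v^T). A rank-one matrix u v^T satisfies K u = u (v·u) and kills the (2)-dimensional subspace v^⊥, so its characteristic polynomial is lambda^2 (lambda - v·u) with v·u = tr K = 14. Hence the eigenvalues of I - K are 1 (multiplicity 2) and 1 - (14) = -13, so det(I - K) = -13. (Direct check: I - K =
[[-5, 6, -3],
 [6, -5, 3],
 [-4, 4, -1]]
has determinant -13.) The finite-dimensional Fredholm alternative says: either (I - K) is invertible, or ker(I - K) ≠ {0} and then range(I - K) = ker((I - K)^*)^⊥, with dim ker(I - K) = dim ker((I - K)^*). Since det(I - K) ≠ 0, 1 is not an eigenvalue of K and ker(I - K) = {0}, so we are in the first case: for every y there is a unique x = (I - K)^(-1) y. Explicitly, by the Sherman–Morrison formula, (I - u v^T)^(-1) = I + u v^T/(1 - v·u), i.e. (I - K)^(-1) = I + K/(-13).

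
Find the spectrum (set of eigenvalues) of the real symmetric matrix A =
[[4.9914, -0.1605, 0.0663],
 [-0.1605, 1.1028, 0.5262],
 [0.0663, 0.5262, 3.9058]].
sigma(A) ≈ {1, 4, 5}

A is real symmetric, so its spectrum consists of real eigenvalues. Expanding the characteristic polynomial of the displayed matrix gives
  det(λ I - A) = p(λ) = λ^3 + (-10)λ^2 + (29)λ + (-20).
Solving p(λ) = 0 yields eigenvalues ≈ 1, 4, 5. (A is shown rounded to 4 decimals, so these recover the underlying integer eigenvalues to within that precision.)
Verification: the trace of A = 10 equals the sum of eigenvalues 10, and det(A) ≈ 20.0008 matches the eigenvalue product 20.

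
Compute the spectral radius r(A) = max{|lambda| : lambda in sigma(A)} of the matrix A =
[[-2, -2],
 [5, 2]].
r(A) = sqrt(6) ≈ 2.4495

The eigenvalues of A are the roots of its characteristic polynomial. With M = A (coefficients from the trace and determinant):
  p(λ) = det(λ I - M) = λ^2 + 6.
For λ^2 + 6 the discriminant is -24. It is negative, so the roots are the complex-conjugate pair λ = 0 ± (sqrt(24)/2) i ≈ 0 ± 2.4495i. For a conjugate pair the product of the roots equals the constant term, so |λ|^2 = 6 and |λ| = sqrt(6) ≈ 2.4495.
Thus the eigenvalues (to 4 decimals) are 0 ± 2.4495i (modulus 2.4495). The spectral radius is the largest modulus: r(A) = sqrt(6) ≈ 2.4495. (Cross-check: r(A) ≤ ||A||_2 ≈ 6; equality holds whenever A is normal, though it can also hold for some non-normal A.)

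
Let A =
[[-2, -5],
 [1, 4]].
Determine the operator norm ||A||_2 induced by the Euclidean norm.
||A||_2 = sqrt((46 + sqrt(2080))/2) ≈ 6.7678 (= sqrt(largest eigenvalue of A^T A))

||A||_2 = sigma_max(A) = sqrt(lambda_max(A^T A)). Form the symmetric matrix M = A^T A =
[[5, 14],
 [14, 41]].
Its characteristic polynomial (trace, determinant of M give the coefficients) is
  p(λ) = det(λ I - M) = λ^2 - 46λ + 9.
For λ^2 - 46λ + 9 the discriminant is 2080. It is nonnegative but not a perfect square, so the roots are real and irrational: λ = (46 ± sqrt(2080))/2 ≈ 45.8035, 0.1965.
So the eigenvalues of A^T A are ≈ 0.1965, 45.8035 (all ≥ 0, as they must be for A^T A). The largest is λ_max = (46 + sqrt(2080))/2 ≈ 45.8035, hence ||A||_2 = sqrt(λ_max) = sqrt((46 + sqrt(2080))/2) ≈ 6.7678.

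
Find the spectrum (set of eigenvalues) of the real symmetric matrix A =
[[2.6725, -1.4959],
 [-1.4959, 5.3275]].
sigma(A) ≈ {2, 6}

A is real symmetric, so its spectrum consists of real eigenvalues. Expanding the characteristic polynomial of the displayed matrix gives
  det(λ I - A) = p(λ) = λ^2 + (-8)λ + (12).
Solving p(λ) = 0 yields eigenvalues ≈ 2, 6. (A is shown rounded to 4 decimals, so these recover the underlying integer eigenvalues to within that precision.)
Verification: the trace of A = 8 equals the sum of eigenvalues 8, and det(A) ≈ 12.0000 matches the eigenvalue product 12.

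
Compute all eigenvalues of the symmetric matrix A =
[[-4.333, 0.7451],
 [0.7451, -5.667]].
sigma(A) ≈ {-6, -4}

A is real symmetric, so its spectrum consists of real eigenvalues. Expanding the characteristic polynomial of the displayed matrix gives
  det(λ I - A) = p(λ) = λ^2 + (10)λ + (24).
Solving p(λ) = 0 yields eigenvalues ≈ -6, -4. (A is shown rounded to 4 decimals, so these recover the underlying integer eigenvalues to within that precision.)
Verification: the trace of A = -10 equals the sum of eigenvalues -10, and det(A) ≈ 23.9999 matches the eigenvalue product 24.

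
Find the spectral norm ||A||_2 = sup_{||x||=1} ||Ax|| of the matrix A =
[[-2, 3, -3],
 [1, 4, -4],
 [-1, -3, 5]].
||A||_2 ≈ 9.1053 (= sqrt(largest eigenvalue of A^T A))

||A||_2 = sigma_max(A) = sqrt(lambda_max(A^T A)). Form the symmetric matrix M = A^T A =
[[6, 1, -3],
 [1, 34, -40],
 [-3, -40, 50]].
Its characteristic polynomial (trace, sum of principal 2x2 minors, determinant of M give the coefficients) is
  p(λ) = det(λ I - M) = λ^3 - 90λ^2 + 594λ - 484.
No integer candidate from the rational root theorem (±divisors of 484) is a root, so the roots are irrational. The cubic discriminant is Δ = 1067707872 > 0, so there are three distinct real roots. p(0) = -484 and p(1) = 21 have opposite signs, so a root lies in (0, 1); Newton's method refines it to λ ≈ 0.9502. p(6) = 56 and p(7) = -393 have opposite signs, so a root lies in (6, 7); Newton's method refines it to λ ≈ 6.1442. p(82) = -5568 and p(83) = 595 have opposite signs, so a root lies in (82, 83); Newton's method refines it to λ ≈ 82.9056. Check (Vieta): the three roots sum to 90, matching tr M = 90.
So the eigenvalues of A^T A are ≈ 0.9502, 6.1442, 82.9056 (all ≥ 0, as they must be for A^T A). The largest is λ_max ≈ 82.9056, hence ||A||_2 = sqrt(λ_max) ≈ 9.1053.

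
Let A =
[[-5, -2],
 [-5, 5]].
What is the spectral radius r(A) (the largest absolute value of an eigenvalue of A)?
r(A) = sqrt(140)/2 ≈ 5.9161

The eigenvalues of A are the roots of its characteristic polynomial. With M = A (coefficients from the trace and determinant):
  p(λ) = det(λ I - M) = λ^2 - 35.
For λ^2 - 35 the discriminant is 140. It is nonnegative but not a perfect square, so the roots are real and irrational: λ = ± sqrt(140)/2 ≈ 5.9161, -5.9161.
Thus the eigenvalues (to 4 decimals) are 5.9161 (modulus 5.9161); -5.9161 (modulus 5.9161). The spectral radius is the largest modulus: r(A) = sqrt(140)/2 ≈ 5.9161. (Cross-check: r(A) ≤ ||A||_2 ≈ 7.6033; equality holds whenever A is normal, though it can also hold for some non-normal A.)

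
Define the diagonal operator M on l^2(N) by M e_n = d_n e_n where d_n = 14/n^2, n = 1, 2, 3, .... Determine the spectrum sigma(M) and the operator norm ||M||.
sigma(M) = {14/n^2 : n ≥ 1} ∪ {0}; ||M|| = 14

A bounded diagonal operator on l^2 with diagonal entries d_n has spectrum equal to the closure of {d_n : n ≥ 1}: every d_n is an eigenvalue (with eigenvector e_n), so {d_n} ⊂ sigma(M); the spectrum is closed, so its closure is too; and for lambda not in the closure, (M - lambda I) has bounded inverse (the diagonal entries 1/(d_n - lambda) are bounded). For our sequence d_n = 14/n^2, n = 1, 2, 3, ...:
  - {d_n} = {14/n^2 : n ≥ 1}; the only limit point is 0
  - closure = {14/n^2 : n ≥ 1} ∪ {0}
For the norm: a diagonal operator has ||M|| = sup_n |d_n|. Here d_n = 14/n^2 is positive and decreasing, so sup_n |d_n| = d_1 = 14. So ||M|| = 14.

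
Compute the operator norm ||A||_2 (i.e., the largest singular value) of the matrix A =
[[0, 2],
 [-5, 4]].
||A||_2 = sqrt((45 + sqrt(1625))/2) ≈ 6.5311 (= sqrt(largest eigenvalue of A^T A))

||A||_2 = sigma_max(A) = sqrt(lambda_max(A^T A)). Form the symmetric matrix M = A^T A =
[[25, -20],
 [-20, 20]].
Its characteristic polynomial (trace, determinant of M give the coefficients) is
  p(λ) = det(λ I - M) = λ^2 - 45λ + 100.
For λ^2 - 45λ + 100 the discriminant is 1625. It is nonnegative but not a perfect square, so the roots are real and irrational: λ = (45 ± sqrt(1625))/2 ≈ 42.6556, 2.3444.
So the eigenvalues of A^T A are ≈ 2.3444, 42.6556 (all ≥ 0, as they must be for A^T A). The largest is λ_max = (45 + sqrt(1625))/2 ≈ 42.6556, hence ||A||_2 = sqrt(λ_max) = sqrt((45 + sqrt(1625))/2) ≈ 6.5311.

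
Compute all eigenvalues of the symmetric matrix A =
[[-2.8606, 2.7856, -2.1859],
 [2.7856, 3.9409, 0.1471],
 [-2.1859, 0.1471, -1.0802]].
sigma(A) ≈ {-5, 0, 5}

A is real symmetric, so its spectrum consists of real eigenvalues. Expanding the characteristic polynomial of the displayed matrix gives
  det(λ I - A) = p(λ) = λ^3 + (0)λ^2 + (-25)λ + (0).
Solving p(λ) = 0 yields eigenvalues ≈ -5, 0, 5. (A is shown rounded to 4 decimals, so these recover the underlying integer eigenvalues to within that precision.)
Verification: the trace of A = 0 equals the sum of eigenvalues 0, and det(A) ≈ -0.0004 matches the eigenvalue product 0.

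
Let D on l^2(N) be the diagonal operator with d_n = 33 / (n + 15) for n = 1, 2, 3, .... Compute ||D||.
||D|| = 33/16 (attained at n = 1)

For D diagonal, ||D|| = sup_n |d_n| = sup_n 33/(n + 15). This is positive and strictly decreasing in n, so the supremum is attained at n = 1: d_1 = 33/(1 + 15) = 33/16. Hence ||D|| = 33/16.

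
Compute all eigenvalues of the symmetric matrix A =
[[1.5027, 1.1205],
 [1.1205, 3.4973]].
sigma(A) ≈ {1, 4}

A is real symmetric, so its spectrum consists of real eigenvalues. Expanding the characteristic polynomial of the displayed matrix gives
  det(λ I - A) = p(λ) = λ^2 + (-5)λ + (4).
Solving p(λ) = 0 yields eigenvalues ≈ 1, 4. (A is shown rounded to 4 decimals, so these recover the underlying integer eigenvalues to within that precision.)
Verification: the trace of A = 5 equals the sum of eigenvalues 5, and det(A) ≈ 3.9999 matches the eigenvalue product 4.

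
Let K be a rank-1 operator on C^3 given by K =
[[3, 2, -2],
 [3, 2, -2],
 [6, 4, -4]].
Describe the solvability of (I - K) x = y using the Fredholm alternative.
(I - K) is singular (det(I - K) = 0, i.e. 1 ∈ sigma(K)). (I - K) x = y is solvable iff y ⊥ ker((I - K)^*) = span{(3, 2, -2)}, i.e. iff 3y_1 + 2y_2 - 2y_3 = 0. When solvable, the solutions are x = y + c·(1, 1, 2), c arbitrary (ker(I - K) = span{(1, 1, 2)}, dimension 1).

K has rank 1, so it is an outer product K = u v^T: every row of K is a multiple of one row vector. Reading off the entries, u = (1, 1, 2) and v = (3, 2, -2) (row i of K equals u_i·v^T). A rank-one matrix u v^T satisfies K u = u (v·u) and kills the (2)-dimensional subspace v^⊥, so its characteristic polynomial is lambda^2 (lambda - v·u) with v·u = tr K = 1. Hence the eigenvalues of I - K are 1 (multiplicity 2) and 1 - (1) = 0, so det(I - K) = 0. (Direct check: I - K =
[[-2, -2, 2],
 [-3, -1, 2],
 [-6, -4, 5]]
has determinant 0.) So 1 is an eigenvalue of K and (I - K) is not invertible. The finite-dimensional Fredholm alternative says: either (I - K) is invertible, or ker(I - K) ≠ {0} and then range(I - K) = ker((I - K)^*)^⊥, with dim ker(I - K) = dim ker((I - K)^*). We are in the second case, so we need both kernels. Kernel of I - K: (I - K) u = u - u (v·u) = u - u = 0, so ker(I - K) = span{u} = span{(1, 1, 2)} (it is exactly 1-dimensional because rank(I - K) = 2). Kernel of the adjoint: K is real, so (I - K)^* = I - K^T = I - v u^T, and (I - v u^T) v = v - v (u·v) = 0; hence ker((I - K)^*) = span{v} = span{(3, 2, -2)}. Therefore (I - K) x = y is solvable iff <y, v> = 0, i.e. iff 3y_1 + 2y_2 - 2y_3 = 0. When this holds, K y = u (v·y) = 0, so (I - K) y = y and x = y is a particular solution; the full solution set is the line x = y + c·u = y + c·(1, 1, 2), c ∈ C.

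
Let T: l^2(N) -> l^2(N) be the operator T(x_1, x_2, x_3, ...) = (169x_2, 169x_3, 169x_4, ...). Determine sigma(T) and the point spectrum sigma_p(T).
sigma(T) = closed disk {z in C : |z| ≤ 169}; sigma_p(T) = open disk {z in C : |z| < 169}

Note T = 169·V where V is the unit left shift (V x)_k = x_{k+1}; so sigma(T) = 169·sigma(V) and ||T|| = 169||V||. ||T x||^2 = 28561sum_{k≥2} |x_k|^2 ≤ 28561||x||^2, with equality on {x : x_1 = 0}, so ||T|| = 169. For any lambda with |lambda| < 169, set r = lambda/169 (|r| < 1); the vector x = (1, r, r^2, ...) is in l^2 and satisfies T x = 169(r, r^2, ...) = lambda x, so lambda is an eigenvalue. On the boundary |lambda| = 169 the geometric series diverges, so no l^2 eigenvector exists, but these lambda lie in the approximate point spectrum. Hence sigma(T) is the closed disk of radius 169 and sigma_p(T) is the open disk.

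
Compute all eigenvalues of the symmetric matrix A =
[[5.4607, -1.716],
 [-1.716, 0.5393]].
sigma(A) ≈ {0, 6}

A is real symmetric, so its spectrum consists of real eigenvalues. Expanding the characteristic polynomial of the displayed matrix gives
  det(λ I - A) = p(λ) = λ^2 + (-6)λ + (0).
Solving p(λ) = 0 yields eigenvalues ≈ 0, 6. (A is shown rounded to 4 decimals, so these recover the underlying integer eigenvalues to within that precision.)
Verification: the trace of A = 6 equals the sum of eigenvalues 6, and det(A) ≈ 0.0003 matches the eigenvalue product 0.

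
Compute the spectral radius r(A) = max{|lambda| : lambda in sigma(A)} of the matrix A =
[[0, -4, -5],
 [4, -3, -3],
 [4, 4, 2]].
r(A) ≈ 6.5251

The eigenvalues of A are the roots of its characteristic polynomial. With M = A (coefficients from the trace, the sum of principal 2x2 minors, and det A):
  p(λ) = det(λ I - M) = λ^3 + λ^2 + 42λ + 60.
No integer candidate from the rational root theorem (±divisors of 60) is a root, so the roots are irrational. The cubic discriminant is Δ = -346668 < 0, so there is one real root and a complex-conjugate pair. p(-2) = -28 and p(-1) = 18 have opposite signs, so a root lies in (-2, -1); Newton's method refines it to λ ≈ -1.4092. Dividing out (λ - (-1.4092)) leaves approximately λ^2 - 0.4092λ + 42.5767. For λ^2 - 0.4092λ + 42.5767 the discriminant is -170.1393. It is negative, so the remaining roots are the complex-conjugate pair λ ≈ 0.2046 ± 6.5219i. Their product equals the constant term, so |λ|^2 ≈ 42.5767 and |λ| ≈ 6.5251.
Thus the eigenvalues (to 4 decimals) are -1.4092 (modulus 1.4092); 0.2046 ± 6.5219i (modulus 6.5251). The spectral radius is the largest modulus: r(A) ≈ 6.5251. (Cross-check: r(A) ≤ ||A||_2 ≈ 8.7482; equality holds whenever A is normal, though it can also hold for some non-normal A.)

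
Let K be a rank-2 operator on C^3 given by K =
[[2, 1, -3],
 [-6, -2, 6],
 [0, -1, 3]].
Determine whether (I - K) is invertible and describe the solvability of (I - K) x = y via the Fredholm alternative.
(I - K) is invertible (det(I - K) = 6 ≠ 0), so for every y in C^3 the equation (I - K) x = y has a unique solution.

K has rank 2 and factors as K = U V^T = u1 v1^T + u2 v2^T with u1 = (-1, 2, 1), v1 = (0, -1, 3), u2 = (-1, 3, 0), v2 = (-2, 0, 0) (multiplying out reproduces the displayed K). The nonzero eigenvalues of U V^T coincide with those of the 2 x 2 matrix G = V^T U = [[v1·u1, v1·u2], [v2·u1, v2·u2]] = [[1, -3], [2, 2]], and by the Sylvester determinant identity det(I_3 - U V^T) = det(I_2 - V^T U) = det([[0, 3], [-2, -1]]) = (0)(-1) - (3)(-2) = 6. (Direct check: I - K =
[[-1, -1, 3],
 [6, 3, -6],
 [0, 1, -2]]
has determinant 6.) The finite-dimensional Fredholm alternative says: either (I - K) is invertible, or ker(I - K) ≠ {0} and then range(I - K) = ker((I - K)^*)^⊥, with dim ker(I - K) = dim ker((I - K)^*). Since det(I - K) ≠ 0, 1 is not an eigenvalue of K and ker(I - K) = {0}, so we are in the first case: for every y there is a unique x = (I - K)^(-1) y. (Explicitly, by the Woodbury identity, (I - U V^T)^(-1) = I + U (I_2 - G)^(-1) V^T.)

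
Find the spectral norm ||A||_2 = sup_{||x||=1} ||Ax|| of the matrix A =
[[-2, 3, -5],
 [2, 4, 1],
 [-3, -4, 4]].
||A||_2 ≈ 8.3886 (= sqrt(largest eigenvalue of A^T A))

||A||_2 = sigma_max(A) = sqrt(lambda_max(A^T A)). Form the symmetric matrix M = A^T A =
[[17, 14, 0],
 [14, 41, -27],
 [0, -27, 42]].
Its characteristic polynomial (trace, sum of principal 2x2 minors, determinant of M give the coefficients) is
  p(λ) = det(λ I - M) = λ^3 - 100λ^2 + 2208λ - 8649.
No integer candidate from the rational root theorem (±divisors of 8649) is a root, so the roots are irrational. The cubic discriminant is Δ = 3453153525 > 0, so there are three distinct real roots. p(4) = -1353 and p(5) = 16 have opposite signs, so a root lies in (4, 5); Newton's method refines it to λ ≈ 4.9875. p(24) = 567 and p(25) = -324 have opposite signs, so a root lies in (24, 25); Newton's method refines it to λ ≈ 24.6432. p(70) = -1089 and p(71) = 1930 have opposite signs, so a root lies in (70, 71); Newton's method refines it to λ ≈ 70.3693. Check (Vieta): the three roots sum to 100, matching tr M = 100.
So the eigenvalues of A^T A are ≈ 4.9875, 24.6432, 70.3693 (all ≥ 0, as they must be for A^T A). The largest is λ_max ≈ 70.3693, hence ||A||_2 = sqrt(λ_max) ≈ 8.3886.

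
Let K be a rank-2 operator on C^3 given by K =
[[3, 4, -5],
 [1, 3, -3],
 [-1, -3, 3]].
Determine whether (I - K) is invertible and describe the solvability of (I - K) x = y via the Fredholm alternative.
(I - K) is invertible (det(I - K) = 1 ≠ 0), so for every y in C^3 the equation (I - K) x = y has a unique solution.

K has rank 2 and factors as K = U V^T = u1 v1^T + u2 v2^T with u1 = (-1, -1, 1), v1 = (1, -2, 1), u2 = (-2, -1, 1), v2 = (-2, -1, 2) (multiplying out reproduces the displayed K). The nonzero eigenvalues of U V^T coincide with those of the 2 x 2 matrix G = V^T U = [[v1·u1, v1·u2], [v2·u1, v2·u2]] = [[2, 1], [5, 7]], and by the Sylvester determinant identity det(I_3 - U V^T) = det(I_2 - V^T U) = det([[-1, -1], [-5, -6]]) = (-1)(-6) - (-1)(-5) = 1. (Direct check: I - K =
[[-2, -4, 5],
 [-1, -2, 3],
 [1, 3, -2]]
has determinant 1.) The finite-dimensional Fredholm alternative says: either (I - K) is invertible, or ker(I - K) ≠ {0} and then range(I - K) = ker((I - K)^*)^⊥, with dim ker(I - K) = dim ker((I - K)^*). Since det(I - K) ≠ 0, 1 is not an eigenvalue of K and ker(I - K) = {0}, so we are in the first case: for every y there is a unique x = (I - K)^(-1) y. (Explicitly, by the Woodbury identity, (I - U V^T)^(-1) = I + U (I_2 - G)^(-1) V^T.)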